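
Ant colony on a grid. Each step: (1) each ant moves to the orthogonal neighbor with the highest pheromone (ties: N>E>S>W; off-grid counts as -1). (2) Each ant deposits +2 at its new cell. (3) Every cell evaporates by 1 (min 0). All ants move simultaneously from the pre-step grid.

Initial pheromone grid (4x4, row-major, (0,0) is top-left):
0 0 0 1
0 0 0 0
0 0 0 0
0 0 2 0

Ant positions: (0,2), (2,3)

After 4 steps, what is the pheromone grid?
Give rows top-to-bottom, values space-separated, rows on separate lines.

After step 1: ants at (0,3),(1,3)
  0 0 0 2
  0 0 0 1
  0 0 0 0
  0 0 1 0
After step 2: ants at (1,3),(0,3)
  0 0 0 3
  0 0 0 2
  0 0 0 0
  0 0 0 0
After step 3: ants at (0,3),(1,3)
  0 0 0 4
  0 0 0 3
  0 0 0 0
  0 0 0 0
After step 4: ants at (1,3),(0,3)
  0 0 0 5
  0 0 0 4
  0 0 0 0
  0 0 0 0

0 0 0 5
0 0 0 4
0 0 0 0
0 0 0 0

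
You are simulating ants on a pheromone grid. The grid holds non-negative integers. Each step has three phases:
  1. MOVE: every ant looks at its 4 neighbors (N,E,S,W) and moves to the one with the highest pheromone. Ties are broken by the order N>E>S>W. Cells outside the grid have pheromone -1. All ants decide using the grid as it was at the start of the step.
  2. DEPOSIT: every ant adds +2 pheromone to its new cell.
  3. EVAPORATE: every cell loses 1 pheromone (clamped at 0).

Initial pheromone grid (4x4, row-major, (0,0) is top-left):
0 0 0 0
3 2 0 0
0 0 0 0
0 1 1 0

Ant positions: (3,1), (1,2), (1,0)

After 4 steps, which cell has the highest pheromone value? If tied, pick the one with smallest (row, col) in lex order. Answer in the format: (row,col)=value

Answer: (1,0)=7

Derivation:
Step 1: ant0:(3,1)->E->(3,2) | ant1:(1,2)->W->(1,1) | ant2:(1,0)->E->(1,1)
  grid max=5 at (1,1)
Step 2: ant0:(3,2)->N->(2,2) | ant1:(1,1)->W->(1,0) | ant2:(1,1)->W->(1,0)
  grid max=5 at (1,0)
Step 3: ant0:(2,2)->S->(3,2) | ant1:(1,0)->E->(1,1) | ant2:(1,0)->E->(1,1)
  grid max=7 at (1,1)
Step 4: ant0:(3,2)->N->(2,2) | ant1:(1,1)->W->(1,0) | ant2:(1,1)->W->(1,0)
  grid max=7 at (1,0)
Final grid:
  0 0 0 0
  7 6 0 0
  0 0 1 0
  0 0 1 0
Max pheromone 7 at (1,0)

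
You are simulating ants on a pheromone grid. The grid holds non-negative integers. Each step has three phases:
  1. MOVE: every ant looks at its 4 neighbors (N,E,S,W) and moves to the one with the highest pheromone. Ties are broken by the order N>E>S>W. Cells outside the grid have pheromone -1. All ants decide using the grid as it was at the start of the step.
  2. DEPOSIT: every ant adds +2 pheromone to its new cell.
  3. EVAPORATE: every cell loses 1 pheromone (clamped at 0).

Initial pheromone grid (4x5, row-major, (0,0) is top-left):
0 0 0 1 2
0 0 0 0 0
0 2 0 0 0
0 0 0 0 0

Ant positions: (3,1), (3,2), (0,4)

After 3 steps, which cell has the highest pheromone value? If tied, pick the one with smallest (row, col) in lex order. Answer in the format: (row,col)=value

Answer: (2,1)=5

Derivation:
Step 1: ant0:(3,1)->N->(2,1) | ant1:(3,2)->N->(2,2) | ant2:(0,4)->W->(0,3)
  grid max=3 at (2,1)
Step 2: ant0:(2,1)->E->(2,2) | ant1:(2,2)->W->(2,1) | ant2:(0,3)->E->(0,4)
  grid max=4 at (2,1)
Step 3: ant0:(2,2)->W->(2,1) | ant1:(2,1)->E->(2,2) | ant2:(0,4)->W->(0,3)
  grid max=5 at (2,1)
Final grid:
  0 0 0 2 1
  0 0 0 0 0
  0 5 3 0 0
  0 0 0 0 0
Max pheromone 5 at (2,1)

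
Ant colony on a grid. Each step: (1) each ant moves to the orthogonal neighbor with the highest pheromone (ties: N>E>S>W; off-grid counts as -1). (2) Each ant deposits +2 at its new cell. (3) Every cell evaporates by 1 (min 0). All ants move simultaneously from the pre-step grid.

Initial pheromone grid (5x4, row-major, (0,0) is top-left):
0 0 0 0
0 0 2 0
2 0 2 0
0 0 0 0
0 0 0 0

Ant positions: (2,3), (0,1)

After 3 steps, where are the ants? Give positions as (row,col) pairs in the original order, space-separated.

Step 1: ant0:(2,3)->W->(2,2) | ant1:(0,1)->E->(0,2)
  grid max=3 at (2,2)
Step 2: ant0:(2,2)->N->(1,2) | ant1:(0,2)->S->(1,2)
  grid max=4 at (1,2)
Step 3: ant0:(1,2)->S->(2,2) | ant1:(1,2)->S->(2,2)
  grid max=5 at (2,2)

(2,2) (2,2)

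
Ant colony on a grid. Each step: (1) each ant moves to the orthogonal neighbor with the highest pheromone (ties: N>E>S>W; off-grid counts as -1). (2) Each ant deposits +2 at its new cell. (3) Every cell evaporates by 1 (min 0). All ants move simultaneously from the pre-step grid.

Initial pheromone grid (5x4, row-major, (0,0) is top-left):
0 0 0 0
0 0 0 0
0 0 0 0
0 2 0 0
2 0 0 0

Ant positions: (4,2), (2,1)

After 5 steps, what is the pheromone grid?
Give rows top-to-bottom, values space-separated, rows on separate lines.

After step 1: ants at (3,2),(3,1)
  0 0 0 0
  0 0 0 0
  0 0 0 0
  0 3 1 0
  1 0 0 0
After step 2: ants at (3,1),(3,2)
  0 0 0 0
  0 0 0 0
  0 0 0 0
  0 4 2 0
  0 0 0 0
After step 3: ants at (3,2),(3,1)
  0 0 0 0
  0 0 0 0
  0 0 0 0
  0 5 3 0
  0 0 0 0
After step 4: ants at (3,1),(3,2)
  0 0 0 0
  0 0 0 0
  0 0 0 0
  0 6 4 0
  0 0 0 0
After step 5: ants at (3,2),(3,1)
  0 0 0 0
  0 0 0 0
  0 0 0 0
  0 7 5 0
  0 0 0 0

0 0 0 0
0 0 0 0
0 0 0 0
0 7 5 0
0 0 0 0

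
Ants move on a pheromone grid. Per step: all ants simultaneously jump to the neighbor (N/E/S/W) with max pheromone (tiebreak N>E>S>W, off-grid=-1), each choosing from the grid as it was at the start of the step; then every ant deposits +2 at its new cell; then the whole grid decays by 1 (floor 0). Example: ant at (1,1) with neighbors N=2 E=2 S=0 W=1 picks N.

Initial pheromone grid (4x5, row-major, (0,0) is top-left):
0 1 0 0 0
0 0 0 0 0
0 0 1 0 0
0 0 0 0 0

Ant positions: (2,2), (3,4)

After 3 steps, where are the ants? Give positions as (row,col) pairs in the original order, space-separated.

Step 1: ant0:(2,2)->N->(1,2) | ant1:(3,4)->N->(2,4)
  grid max=1 at (1,2)
Step 2: ant0:(1,2)->N->(0,2) | ant1:(2,4)->N->(1,4)
  grid max=1 at (0,2)
Step 3: ant0:(0,2)->E->(0,3) | ant1:(1,4)->N->(0,4)
  grid max=1 at (0,3)

(0,3) (0,4)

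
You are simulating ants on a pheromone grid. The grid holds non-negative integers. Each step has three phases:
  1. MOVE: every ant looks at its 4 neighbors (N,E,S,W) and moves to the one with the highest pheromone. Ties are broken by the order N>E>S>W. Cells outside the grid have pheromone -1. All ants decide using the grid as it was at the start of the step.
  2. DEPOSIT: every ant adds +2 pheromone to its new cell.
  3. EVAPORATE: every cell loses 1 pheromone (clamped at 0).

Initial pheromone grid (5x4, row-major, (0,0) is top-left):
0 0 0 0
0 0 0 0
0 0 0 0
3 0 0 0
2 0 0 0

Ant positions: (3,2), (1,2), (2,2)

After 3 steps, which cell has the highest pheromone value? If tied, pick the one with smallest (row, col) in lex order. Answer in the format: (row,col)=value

Step 1: ant0:(3,2)->N->(2,2) | ant1:(1,2)->N->(0,2) | ant2:(2,2)->N->(1,2)
  grid max=2 at (3,0)
Step 2: ant0:(2,2)->N->(1,2) | ant1:(0,2)->S->(1,2) | ant2:(1,2)->N->(0,2)
  grid max=4 at (1,2)
Step 3: ant0:(1,2)->N->(0,2) | ant1:(1,2)->N->(0,2) | ant2:(0,2)->S->(1,2)
  grid max=5 at (0,2)
Final grid:
  0 0 5 0
  0 0 5 0
  0 0 0 0
  0 0 0 0
  0 0 0 0
Max pheromone 5 at (0,2)

Answer: (0,2)=5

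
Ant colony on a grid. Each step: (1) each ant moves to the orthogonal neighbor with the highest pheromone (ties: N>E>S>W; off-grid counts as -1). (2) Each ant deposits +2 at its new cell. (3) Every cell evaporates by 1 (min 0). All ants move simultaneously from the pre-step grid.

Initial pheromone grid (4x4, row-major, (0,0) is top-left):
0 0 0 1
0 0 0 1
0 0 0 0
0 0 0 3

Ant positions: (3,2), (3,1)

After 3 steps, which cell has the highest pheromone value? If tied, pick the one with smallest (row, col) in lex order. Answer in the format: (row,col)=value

Answer: (3,3)=4

Derivation:
Step 1: ant0:(3,2)->E->(3,3) | ant1:(3,1)->N->(2,1)
  grid max=4 at (3,3)
Step 2: ant0:(3,3)->N->(2,3) | ant1:(2,1)->N->(1,1)
  grid max=3 at (3,3)
Step 3: ant0:(2,3)->S->(3,3) | ant1:(1,1)->N->(0,1)
  grid max=4 at (3,3)
Final grid:
  0 1 0 0
  0 0 0 0
  0 0 0 0
  0 0 0 4
Max pheromone 4 at (3,3)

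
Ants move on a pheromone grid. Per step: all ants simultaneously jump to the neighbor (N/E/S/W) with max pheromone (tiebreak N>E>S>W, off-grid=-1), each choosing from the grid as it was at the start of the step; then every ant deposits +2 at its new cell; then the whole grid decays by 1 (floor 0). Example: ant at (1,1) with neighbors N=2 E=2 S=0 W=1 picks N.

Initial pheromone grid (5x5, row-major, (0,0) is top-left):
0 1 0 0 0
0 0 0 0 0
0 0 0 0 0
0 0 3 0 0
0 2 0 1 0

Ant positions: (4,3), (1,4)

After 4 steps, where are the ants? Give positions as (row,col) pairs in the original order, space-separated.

Step 1: ant0:(4,3)->N->(3,3) | ant1:(1,4)->N->(0,4)
  grid max=2 at (3,2)
Step 2: ant0:(3,3)->W->(3,2) | ant1:(0,4)->S->(1,4)
  grid max=3 at (3,2)
Step 3: ant0:(3,2)->N->(2,2) | ant1:(1,4)->N->(0,4)
  grid max=2 at (3,2)
Step 4: ant0:(2,2)->S->(3,2) | ant1:(0,4)->S->(1,4)
  grid max=3 at (3,2)

(3,2) (1,4)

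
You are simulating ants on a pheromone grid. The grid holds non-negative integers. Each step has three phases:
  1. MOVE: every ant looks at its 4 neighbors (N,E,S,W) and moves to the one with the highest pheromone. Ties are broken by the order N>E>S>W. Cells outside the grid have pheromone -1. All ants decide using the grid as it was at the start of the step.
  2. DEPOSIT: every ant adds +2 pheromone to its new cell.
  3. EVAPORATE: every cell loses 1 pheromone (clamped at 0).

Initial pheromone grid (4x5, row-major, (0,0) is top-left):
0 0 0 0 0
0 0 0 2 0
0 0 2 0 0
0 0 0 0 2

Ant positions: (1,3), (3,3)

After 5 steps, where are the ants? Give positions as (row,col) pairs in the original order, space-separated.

Step 1: ant0:(1,3)->N->(0,3) | ant1:(3,3)->E->(3,4)
  grid max=3 at (3,4)
Step 2: ant0:(0,3)->S->(1,3) | ant1:(3,4)->N->(2,4)
  grid max=2 at (1,3)
Step 3: ant0:(1,3)->N->(0,3) | ant1:(2,4)->S->(3,4)
  grid max=3 at (3,4)
Step 4: ant0:(0,3)->S->(1,3) | ant1:(3,4)->N->(2,4)
  grid max=2 at (1,3)
Step 5: ant0:(1,3)->N->(0,3) | ant1:(2,4)->S->(3,4)
  grid max=3 at (3,4)

(0,3) (3,4)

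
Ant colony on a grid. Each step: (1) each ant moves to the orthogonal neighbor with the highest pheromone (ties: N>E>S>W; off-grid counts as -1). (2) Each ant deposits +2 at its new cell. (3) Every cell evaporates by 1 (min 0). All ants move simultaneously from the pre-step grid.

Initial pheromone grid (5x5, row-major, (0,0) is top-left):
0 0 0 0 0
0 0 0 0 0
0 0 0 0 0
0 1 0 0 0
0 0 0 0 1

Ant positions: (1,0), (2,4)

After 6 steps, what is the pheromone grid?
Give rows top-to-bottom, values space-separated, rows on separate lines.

After step 1: ants at (0,0),(1,4)
  1 0 0 0 0
  0 0 0 0 1
  0 0 0 0 0
  0 0 0 0 0
  0 0 0 0 0
After step 2: ants at (0,1),(0,4)
  0 1 0 0 1
  0 0 0 0 0
  0 0 0 0 0
  0 0 0 0 0
  0 0 0 0 0
After step 3: ants at (0,2),(1,4)
  0 0 1 0 0
  0 0 0 0 1
  0 0 0 0 0
  0 0 0 0 0
  0 0 0 0 0
After step 4: ants at (0,3),(0,4)
  0 0 0 1 1
  0 0 0 0 0
  0 0 0 0 0
  0 0 0 0 0
  0 0 0 0 0
After step 5: ants at (0,4),(0,3)
  0 0 0 2 2
  0 0 0 0 0
  0 0 0 0 0
  0 0 0 0 0
  0 0 0 0 0
After step 6: ants at (0,3),(0,4)
  0 0 0 3 3
  0 0 0 0 0
  0 0 0 0 0
  0 0 0 0 0
  0 0 0 0 0

0 0 0 3 3
0 0 0 0 0
0 0 0 0 0
0 0 0 0 0
0 0 0 0 0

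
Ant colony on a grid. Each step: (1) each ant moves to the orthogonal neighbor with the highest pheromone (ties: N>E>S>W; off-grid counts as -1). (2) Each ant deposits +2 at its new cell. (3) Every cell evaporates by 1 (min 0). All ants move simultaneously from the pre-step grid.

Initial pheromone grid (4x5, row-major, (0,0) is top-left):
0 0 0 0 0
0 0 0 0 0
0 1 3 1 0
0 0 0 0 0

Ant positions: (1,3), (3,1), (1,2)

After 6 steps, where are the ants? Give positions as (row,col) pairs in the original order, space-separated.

Step 1: ant0:(1,3)->S->(2,3) | ant1:(3,1)->N->(2,1) | ant2:(1,2)->S->(2,2)
  grid max=4 at (2,2)
Step 2: ant0:(2,3)->W->(2,2) | ant1:(2,1)->E->(2,2) | ant2:(2,2)->E->(2,3)
  grid max=7 at (2,2)
Step 3: ant0:(2,2)->E->(2,3) | ant1:(2,2)->E->(2,3) | ant2:(2,3)->W->(2,2)
  grid max=8 at (2,2)
Step 4: ant0:(2,3)->W->(2,2) | ant1:(2,3)->W->(2,2) | ant2:(2,2)->E->(2,3)
  grid max=11 at (2,2)
Step 5: ant0:(2,2)->E->(2,3) | ant1:(2,2)->E->(2,3) | ant2:(2,3)->W->(2,2)
  grid max=12 at (2,2)
Step 6: ant0:(2,3)->W->(2,2) | ant1:(2,3)->W->(2,2) | ant2:(2,2)->E->(2,3)
  grid max=15 at (2,2)

(2,2) (2,2) (2,3)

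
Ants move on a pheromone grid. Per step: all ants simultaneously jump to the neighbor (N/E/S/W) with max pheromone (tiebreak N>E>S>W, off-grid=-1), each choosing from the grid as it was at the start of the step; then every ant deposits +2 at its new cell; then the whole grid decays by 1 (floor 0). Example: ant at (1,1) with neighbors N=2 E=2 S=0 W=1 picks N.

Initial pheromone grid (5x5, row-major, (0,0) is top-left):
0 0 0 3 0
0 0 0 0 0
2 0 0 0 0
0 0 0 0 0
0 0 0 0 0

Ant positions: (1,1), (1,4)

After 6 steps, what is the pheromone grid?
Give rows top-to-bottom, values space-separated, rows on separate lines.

After step 1: ants at (0,1),(0,4)
  0 1 0 2 1
  0 0 0 0 0
  1 0 0 0 0
  0 0 0 0 0
  0 0 0 0 0
After step 2: ants at (0,2),(0,3)
  0 0 1 3 0
  0 0 0 0 0
  0 0 0 0 0
  0 0 0 0 0
  0 0 0 0 0
After step 3: ants at (0,3),(0,2)
  0 0 2 4 0
  0 0 0 0 0
  0 0 0 0 0
  0 0 0 0 0
  0 0 0 0 0
After step 4: ants at (0,2),(0,3)
  0 0 3 5 0
  0 0 0 0 0
  0 0 0 0 0
  0 0 0 0 0
  0 0 0 0 0
After step 5: ants at (0,3),(0,2)
  0 0 4 6 0
  0 0 0 0 0
  0 0 0 0 0
  0 0 0 0 0
  0 0 0 0 0
After step 6: ants at (0,2),(0,3)
  0 0 5 7 0
  0 0 0 0 0
  0 0 0 0 0
  0 0 0 0 0
  0 0 0 0 0

0 0 5 7 0
0 0 0 0 0
0 0 0 0 0
0 0 0 0 0
0 0 0 0 0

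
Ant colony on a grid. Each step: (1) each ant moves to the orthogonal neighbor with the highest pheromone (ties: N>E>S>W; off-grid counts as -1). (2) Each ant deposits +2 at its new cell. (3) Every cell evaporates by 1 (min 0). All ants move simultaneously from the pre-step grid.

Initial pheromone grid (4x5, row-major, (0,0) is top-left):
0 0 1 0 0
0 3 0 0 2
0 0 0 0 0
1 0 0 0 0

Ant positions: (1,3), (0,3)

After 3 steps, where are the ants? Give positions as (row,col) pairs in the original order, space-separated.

Step 1: ant0:(1,3)->E->(1,4) | ant1:(0,3)->W->(0,2)
  grid max=3 at (1,4)
Step 2: ant0:(1,4)->N->(0,4) | ant1:(0,2)->E->(0,3)
  grid max=2 at (1,4)
Step 3: ant0:(0,4)->S->(1,4) | ant1:(0,3)->E->(0,4)
  grid max=3 at (1,4)

(1,4) (0,4)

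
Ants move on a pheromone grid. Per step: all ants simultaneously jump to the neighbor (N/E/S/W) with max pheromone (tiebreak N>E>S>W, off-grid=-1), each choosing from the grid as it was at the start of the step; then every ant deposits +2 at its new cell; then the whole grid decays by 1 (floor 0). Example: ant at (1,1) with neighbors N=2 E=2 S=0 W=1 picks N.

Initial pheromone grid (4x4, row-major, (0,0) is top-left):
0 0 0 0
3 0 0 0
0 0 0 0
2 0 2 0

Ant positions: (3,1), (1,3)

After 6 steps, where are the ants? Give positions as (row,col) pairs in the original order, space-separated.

Step 1: ant0:(3,1)->E->(3,2) | ant1:(1,3)->N->(0,3)
  grid max=3 at (3,2)
Step 2: ant0:(3,2)->N->(2,2) | ant1:(0,3)->S->(1,3)
  grid max=2 at (3,2)
Step 3: ant0:(2,2)->S->(3,2) | ant1:(1,3)->N->(0,3)
  grid max=3 at (3,2)
Step 4: ant0:(3,2)->N->(2,2) | ant1:(0,3)->S->(1,3)
  grid max=2 at (3,2)
Step 5: ant0:(2,2)->S->(3,2) | ant1:(1,3)->N->(0,3)
  grid max=3 at (3,2)
Step 6: ant0:(3,2)->N->(2,2) | ant1:(0,3)->S->(1,3)
  grid max=2 at (3,2)

(2,2) (1,3)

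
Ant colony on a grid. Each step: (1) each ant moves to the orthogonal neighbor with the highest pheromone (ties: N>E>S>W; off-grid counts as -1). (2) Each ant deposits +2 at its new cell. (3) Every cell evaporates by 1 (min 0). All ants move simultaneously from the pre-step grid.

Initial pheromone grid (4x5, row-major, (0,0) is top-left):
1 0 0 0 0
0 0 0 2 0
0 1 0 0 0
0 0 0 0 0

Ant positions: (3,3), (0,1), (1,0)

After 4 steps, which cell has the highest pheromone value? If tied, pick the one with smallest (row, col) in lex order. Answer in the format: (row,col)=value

Step 1: ant0:(3,3)->N->(2,3) | ant1:(0,1)->W->(0,0) | ant2:(1,0)->N->(0,0)
  grid max=4 at (0,0)
Step 2: ant0:(2,3)->N->(1,3) | ant1:(0,0)->E->(0,1) | ant2:(0,0)->E->(0,1)
  grid max=3 at (0,0)
Step 3: ant0:(1,3)->N->(0,3) | ant1:(0,1)->W->(0,0) | ant2:(0,1)->W->(0,0)
  grid max=6 at (0,0)
Step 4: ant0:(0,3)->S->(1,3) | ant1:(0,0)->E->(0,1) | ant2:(0,0)->E->(0,1)
  grid max=5 at (0,0)
Final grid:
  5 5 0 0 0
  0 0 0 2 0
  0 0 0 0 0
  0 0 0 0 0
Max pheromone 5 at (0,0)

Answer: (0,0)=5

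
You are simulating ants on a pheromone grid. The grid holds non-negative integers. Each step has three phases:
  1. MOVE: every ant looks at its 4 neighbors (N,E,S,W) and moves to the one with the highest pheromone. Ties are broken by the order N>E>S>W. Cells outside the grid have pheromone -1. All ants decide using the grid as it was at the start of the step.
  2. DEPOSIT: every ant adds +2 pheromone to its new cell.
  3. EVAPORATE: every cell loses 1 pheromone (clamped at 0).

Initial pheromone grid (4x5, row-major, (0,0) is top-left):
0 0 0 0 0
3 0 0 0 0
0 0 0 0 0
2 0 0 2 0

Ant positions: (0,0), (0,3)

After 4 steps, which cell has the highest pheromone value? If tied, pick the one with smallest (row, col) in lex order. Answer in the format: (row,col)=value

Answer: (1,0)=3

Derivation:
Step 1: ant0:(0,0)->S->(1,0) | ant1:(0,3)->E->(0,4)
  grid max=4 at (1,0)
Step 2: ant0:(1,0)->N->(0,0) | ant1:(0,4)->S->(1,4)
  grid max=3 at (1,0)
Step 3: ant0:(0,0)->S->(1,0) | ant1:(1,4)->N->(0,4)
  grid max=4 at (1,0)
Step 4: ant0:(1,0)->N->(0,0) | ant1:(0,4)->S->(1,4)
  grid max=3 at (1,0)
Final grid:
  1 0 0 0 0
  3 0 0 0 1
  0 0 0 0 0
  0 0 0 0 0
Max pheromone 3 at (1,0)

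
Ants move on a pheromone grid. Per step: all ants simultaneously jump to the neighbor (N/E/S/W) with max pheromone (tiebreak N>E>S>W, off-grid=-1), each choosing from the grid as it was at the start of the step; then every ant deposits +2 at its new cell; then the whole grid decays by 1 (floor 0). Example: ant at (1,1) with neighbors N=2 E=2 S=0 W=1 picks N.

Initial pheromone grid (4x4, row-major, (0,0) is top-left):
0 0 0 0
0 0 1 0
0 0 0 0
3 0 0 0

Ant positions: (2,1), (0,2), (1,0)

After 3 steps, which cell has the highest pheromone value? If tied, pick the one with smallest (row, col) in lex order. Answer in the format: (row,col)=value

Step 1: ant0:(2,1)->N->(1,1) | ant1:(0,2)->S->(1,2) | ant2:(1,0)->N->(0,0)
  grid max=2 at (1,2)
Step 2: ant0:(1,1)->E->(1,2) | ant1:(1,2)->W->(1,1) | ant2:(0,0)->E->(0,1)
  grid max=3 at (1,2)
Step 3: ant0:(1,2)->W->(1,1) | ant1:(1,1)->E->(1,2) | ant2:(0,1)->S->(1,1)
  grid max=5 at (1,1)
Final grid:
  0 0 0 0
  0 5 4 0
  0 0 0 0
  0 0 0 0
Max pheromone 5 at (1,1)

Answer: (1,1)=5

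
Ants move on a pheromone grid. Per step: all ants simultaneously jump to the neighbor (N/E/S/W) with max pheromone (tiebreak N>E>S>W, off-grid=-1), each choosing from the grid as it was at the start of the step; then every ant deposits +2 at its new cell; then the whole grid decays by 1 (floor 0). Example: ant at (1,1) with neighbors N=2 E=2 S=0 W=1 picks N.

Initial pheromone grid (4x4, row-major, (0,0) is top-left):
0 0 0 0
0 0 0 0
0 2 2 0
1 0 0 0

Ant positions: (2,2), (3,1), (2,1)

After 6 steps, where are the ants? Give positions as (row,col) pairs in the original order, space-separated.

Step 1: ant0:(2,2)->W->(2,1) | ant1:(3,1)->N->(2,1) | ant2:(2,1)->E->(2,2)
  grid max=5 at (2,1)
Step 2: ant0:(2,1)->E->(2,2) | ant1:(2,1)->E->(2,2) | ant2:(2,2)->W->(2,1)
  grid max=6 at (2,1)
Step 3: ant0:(2,2)->W->(2,1) | ant1:(2,2)->W->(2,1) | ant2:(2,1)->E->(2,2)
  grid max=9 at (2,1)
Step 4: ant0:(2,1)->E->(2,2) | ant1:(2,1)->E->(2,2) | ant2:(2,2)->W->(2,1)
  grid max=10 at (2,1)
Step 5: ant0:(2,2)->W->(2,1) | ant1:(2,2)->W->(2,1) | ant2:(2,1)->E->(2,2)
  grid max=13 at (2,1)
Step 6: ant0:(2,1)->E->(2,2) | ant1:(2,1)->E->(2,2) | ant2:(2,2)->W->(2,1)
  grid max=14 at (2,1)

(2,2) (2,2) (2,1)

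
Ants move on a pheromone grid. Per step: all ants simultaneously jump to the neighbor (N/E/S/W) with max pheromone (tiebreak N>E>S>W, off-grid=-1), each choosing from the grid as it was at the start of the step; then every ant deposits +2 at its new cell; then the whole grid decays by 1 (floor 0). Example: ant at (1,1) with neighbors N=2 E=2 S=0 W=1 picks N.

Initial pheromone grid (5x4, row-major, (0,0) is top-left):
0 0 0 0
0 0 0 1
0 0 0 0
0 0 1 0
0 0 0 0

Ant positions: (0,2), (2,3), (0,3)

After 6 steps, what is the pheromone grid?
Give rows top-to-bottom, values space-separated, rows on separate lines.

After step 1: ants at (0,3),(1,3),(1,3)
  0 0 0 1
  0 0 0 4
  0 0 0 0
  0 0 0 0
  0 0 0 0
After step 2: ants at (1,3),(0,3),(0,3)
  0 0 0 4
  0 0 0 5
  0 0 0 0
  0 0 0 0
  0 0 0 0
After step 3: ants at (0,3),(1,3),(1,3)
  0 0 0 5
  0 0 0 8
  0 0 0 0
  0 0 0 0
  0 0 0 0
After step 4: ants at (1,3),(0,3),(0,3)
  0 0 0 8
  0 0 0 9
  0 0 0 0
  0 0 0 0
  0 0 0 0
After step 5: ants at (0,3),(1,3),(1,3)
  0 0 0 9
  0 0 0 12
  0 0 0 0
  0 0 0 0
  0 0 0 0
After step 6: ants at (1,3),(0,3),(0,3)
  0 0 0 12
  0 0 0 13
  0 0 0 0
  0 0 0 0
  0 0 0 0

0 0 0 12
0 0 0 13
0 0 0 0
0 0 0 0
0 0 0 0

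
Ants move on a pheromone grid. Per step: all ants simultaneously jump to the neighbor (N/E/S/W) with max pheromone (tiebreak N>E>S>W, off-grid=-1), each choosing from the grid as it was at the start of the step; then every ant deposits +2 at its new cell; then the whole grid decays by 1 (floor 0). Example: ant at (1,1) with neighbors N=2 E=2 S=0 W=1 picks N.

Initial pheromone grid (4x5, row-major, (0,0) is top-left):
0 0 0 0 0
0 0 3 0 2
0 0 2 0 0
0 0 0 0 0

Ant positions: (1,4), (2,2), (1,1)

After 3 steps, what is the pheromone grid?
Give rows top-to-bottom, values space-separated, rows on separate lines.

After step 1: ants at (0,4),(1,2),(1,2)
  0 0 0 0 1
  0 0 6 0 1
  0 0 1 0 0
  0 0 0 0 0
After step 2: ants at (1,4),(2,2),(2,2)
  0 0 0 0 0
  0 0 5 0 2
  0 0 4 0 0
  0 0 0 0 0
After step 3: ants at (0,4),(1,2),(1,2)
  0 0 0 0 1
  0 0 8 0 1
  0 0 3 0 0
  0 0 0 0 0

0 0 0 0 1
0 0 8 0 1
0 0 3 0 0
0 0 0 0 0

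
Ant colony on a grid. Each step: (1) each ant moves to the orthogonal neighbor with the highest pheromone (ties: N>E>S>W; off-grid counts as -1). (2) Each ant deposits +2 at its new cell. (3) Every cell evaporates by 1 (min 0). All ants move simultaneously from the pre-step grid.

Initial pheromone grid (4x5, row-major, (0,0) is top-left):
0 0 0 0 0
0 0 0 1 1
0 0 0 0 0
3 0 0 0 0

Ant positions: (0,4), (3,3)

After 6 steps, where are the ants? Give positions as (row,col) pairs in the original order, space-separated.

Step 1: ant0:(0,4)->S->(1,4) | ant1:(3,3)->N->(2,3)
  grid max=2 at (1,4)
Step 2: ant0:(1,4)->N->(0,4) | ant1:(2,3)->N->(1,3)
  grid max=1 at (0,4)
Step 3: ant0:(0,4)->S->(1,4) | ant1:(1,3)->E->(1,4)
  grid max=4 at (1,4)
Step 4: ant0:(1,4)->N->(0,4) | ant1:(1,4)->N->(0,4)
  grid max=3 at (0,4)
Step 5: ant0:(0,4)->S->(1,4) | ant1:(0,4)->S->(1,4)
  grid max=6 at (1,4)
Step 6: ant0:(1,4)->N->(0,4) | ant1:(1,4)->N->(0,4)
  grid max=5 at (0,4)

(0,4) (0,4)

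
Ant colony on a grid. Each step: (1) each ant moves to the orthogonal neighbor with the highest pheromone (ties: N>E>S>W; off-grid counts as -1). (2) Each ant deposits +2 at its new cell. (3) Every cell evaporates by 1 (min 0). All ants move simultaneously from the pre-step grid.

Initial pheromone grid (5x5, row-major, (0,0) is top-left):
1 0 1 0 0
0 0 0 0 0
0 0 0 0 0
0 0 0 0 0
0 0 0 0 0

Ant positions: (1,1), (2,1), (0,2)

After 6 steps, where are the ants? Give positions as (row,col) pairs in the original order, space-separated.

Step 1: ant0:(1,1)->N->(0,1) | ant1:(2,1)->N->(1,1) | ant2:(0,2)->E->(0,3)
  grid max=1 at (0,1)
Step 2: ant0:(0,1)->S->(1,1) | ant1:(1,1)->N->(0,1) | ant2:(0,3)->E->(0,4)
  grid max=2 at (0,1)
Step 3: ant0:(1,1)->N->(0,1) | ant1:(0,1)->S->(1,1) | ant2:(0,4)->S->(1,4)
  grid max=3 at (0,1)
Step 4: ant0:(0,1)->S->(1,1) | ant1:(1,1)->N->(0,1) | ant2:(1,4)->N->(0,4)
  grid max=4 at (0,1)
Step 5: ant0:(1,1)->N->(0,1) | ant1:(0,1)->S->(1,1) | ant2:(0,4)->S->(1,4)
  grid max=5 at (0,1)
Step 6: ant0:(0,1)->S->(1,1) | ant1:(1,1)->N->(0,1) | ant2:(1,4)->N->(0,4)
  grid max=6 at (0,1)

(1,1) (0,1) (0,4)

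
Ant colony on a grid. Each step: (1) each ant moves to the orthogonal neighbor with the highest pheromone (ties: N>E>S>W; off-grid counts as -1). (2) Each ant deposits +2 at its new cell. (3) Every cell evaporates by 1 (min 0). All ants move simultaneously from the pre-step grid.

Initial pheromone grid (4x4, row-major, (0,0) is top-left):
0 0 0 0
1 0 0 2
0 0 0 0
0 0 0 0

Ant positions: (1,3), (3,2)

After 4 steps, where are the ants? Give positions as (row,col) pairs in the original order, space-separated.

Step 1: ant0:(1,3)->N->(0,3) | ant1:(3,2)->N->(2,2)
  grid max=1 at (0,3)
Step 2: ant0:(0,3)->S->(1,3) | ant1:(2,2)->N->(1,2)
  grid max=2 at (1,3)
Step 3: ant0:(1,3)->W->(1,2) | ant1:(1,2)->E->(1,3)
  grid max=3 at (1,3)
Step 4: ant0:(1,2)->E->(1,3) | ant1:(1,3)->W->(1,2)
  grid max=4 at (1,3)

(1,3) (1,2)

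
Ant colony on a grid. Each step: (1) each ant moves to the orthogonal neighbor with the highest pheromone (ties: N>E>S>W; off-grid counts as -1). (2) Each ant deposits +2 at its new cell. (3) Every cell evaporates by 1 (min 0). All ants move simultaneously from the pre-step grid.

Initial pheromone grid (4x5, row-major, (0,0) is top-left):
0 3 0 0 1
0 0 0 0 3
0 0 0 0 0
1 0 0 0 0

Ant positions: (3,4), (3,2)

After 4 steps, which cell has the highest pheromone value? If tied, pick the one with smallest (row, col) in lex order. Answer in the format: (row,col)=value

Step 1: ant0:(3,4)->N->(2,4) | ant1:(3,2)->N->(2,2)
  grid max=2 at (0,1)
Step 2: ant0:(2,4)->N->(1,4) | ant1:(2,2)->N->(1,2)
  grid max=3 at (1,4)
Step 3: ant0:(1,4)->N->(0,4) | ant1:(1,2)->N->(0,2)
  grid max=2 at (1,4)
Step 4: ant0:(0,4)->S->(1,4) | ant1:(0,2)->E->(0,3)
  grid max=3 at (1,4)
Final grid:
  0 0 0 1 0
  0 0 0 0 3
  0 0 0 0 0
  0 0 0 0 0
Max pheromone 3 at (1,4)

Answer: (1,4)=3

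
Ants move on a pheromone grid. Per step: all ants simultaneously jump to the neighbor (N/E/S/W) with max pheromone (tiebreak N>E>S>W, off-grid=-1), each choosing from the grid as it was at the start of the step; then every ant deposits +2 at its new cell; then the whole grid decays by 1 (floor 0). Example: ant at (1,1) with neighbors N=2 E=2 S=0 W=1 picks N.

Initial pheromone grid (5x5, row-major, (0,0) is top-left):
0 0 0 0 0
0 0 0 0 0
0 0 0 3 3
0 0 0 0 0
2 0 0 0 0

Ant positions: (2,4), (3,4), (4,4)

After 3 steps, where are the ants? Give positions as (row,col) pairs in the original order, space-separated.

Step 1: ant0:(2,4)->W->(2,3) | ant1:(3,4)->N->(2,4) | ant2:(4,4)->N->(3,4)
  grid max=4 at (2,3)
Step 2: ant0:(2,3)->E->(2,4) | ant1:(2,4)->W->(2,3) | ant2:(3,4)->N->(2,4)
  grid max=7 at (2,4)
Step 3: ant0:(2,4)->W->(2,3) | ant1:(2,3)->E->(2,4) | ant2:(2,4)->W->(2,3)
  grid max=8 at (2,3)

(2,3) (2,4) (2,3)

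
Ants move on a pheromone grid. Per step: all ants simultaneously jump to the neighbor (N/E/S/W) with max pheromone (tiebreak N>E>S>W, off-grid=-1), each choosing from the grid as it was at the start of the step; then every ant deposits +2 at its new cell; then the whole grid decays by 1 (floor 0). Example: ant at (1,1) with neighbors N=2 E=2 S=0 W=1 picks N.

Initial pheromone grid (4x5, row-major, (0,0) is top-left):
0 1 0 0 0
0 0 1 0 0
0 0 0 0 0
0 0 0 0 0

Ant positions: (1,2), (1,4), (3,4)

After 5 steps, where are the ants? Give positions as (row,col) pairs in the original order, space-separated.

Step 1: ant0:(1,2)->N->(0,2) | ant1:(1,4)->N->(0,4) | ant2:(3,4)->N->(2,4)
  grid max=1 at (0,2)
Step 2: ant0:(0,2)->E->(0,3) | ant1:(0,4)->S->(1,4) | ant2:(2,4)->N->(1,4)
  grid max=3 at (1,4)
Step 3: ant0:(0,3)->E->(0,4) | ant1:(1,4)->N->(0,4) | ant2:(1,4)->N->(0,4)
  grid max=5 at (0,4)
Step 4: ant0:(0,4)->S->(1,4) | ant1:(0,4)->S->(1,4) | ant2:(0,4)->S->(1,4)
  grid max=7 at (1,4)
Step 5: ant0:(1,4)->N->(0,4) | ant1:(1,4)->N->(0,4) | ant2:(1,4)->N->(0,4)
  grid max=9 at (0,4)

(0,4) (0,4) (0,4)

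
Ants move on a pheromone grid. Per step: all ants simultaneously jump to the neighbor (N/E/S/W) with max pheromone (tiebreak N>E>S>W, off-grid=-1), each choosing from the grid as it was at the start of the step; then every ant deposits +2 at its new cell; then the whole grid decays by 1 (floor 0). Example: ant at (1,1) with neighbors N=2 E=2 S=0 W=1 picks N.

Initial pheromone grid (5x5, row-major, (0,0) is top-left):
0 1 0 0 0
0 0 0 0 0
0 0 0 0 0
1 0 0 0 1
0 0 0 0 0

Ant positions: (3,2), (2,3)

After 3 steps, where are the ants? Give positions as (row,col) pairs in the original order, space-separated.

Step 1: ant0:(3,2)->N->(2,2) | ant1:(2,3)->N->(1,3)
  grid max=1 at (1,3)
Step 2: ant0:(2,2)->N->(1,2) | ant1:(1,3)->N->(0,3)
  grid max=1 at (0,3)
Step 3: ant0:(1,2)->N->(0,2) | ant1:(0,3)->E->(0,4)
  grid max=1 at (0,2)

(0,2) (0,4)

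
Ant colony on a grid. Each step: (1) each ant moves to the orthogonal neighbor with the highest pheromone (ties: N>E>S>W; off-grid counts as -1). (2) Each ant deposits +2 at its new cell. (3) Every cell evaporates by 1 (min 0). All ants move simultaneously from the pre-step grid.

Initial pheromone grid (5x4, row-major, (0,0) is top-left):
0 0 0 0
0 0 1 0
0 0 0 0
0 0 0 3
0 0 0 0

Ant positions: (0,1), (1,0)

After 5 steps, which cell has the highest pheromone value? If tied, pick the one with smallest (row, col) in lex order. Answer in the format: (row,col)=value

Answer: (1,3)=3

Derivation:
Step 1: ant0:(0,1)->E->(0,2) | ant1:(1,0)->N->(0,0)
  grid max=2 at (3,3)
Step 2: ant0:(0,2)->E->(0,3) | ant1:(0,0)->E->(0,1)
  grid max=1 at (0,1)
Step 3: ant0:(0,3)->S->(1,3) | ant1:(0,1)->E->(0,2)
  grid max=1 at (0,2)
Step 4: ant0:(1,3)->N->(0,3) | ant1:(0,2)->E->(0,3)
  grid max=3 at (0,3)
Step 5: ant0:(0,3)->S->(1,3) | ant1:(0,3)->S->(1,3)
  grid max=3 at (1,3)
Final grid:
  0 0 0 2
  0 0 0 3
  0 0 0 0
  0 0 0 0
  0 0 0 0
Max pheromone 3 at (1,3)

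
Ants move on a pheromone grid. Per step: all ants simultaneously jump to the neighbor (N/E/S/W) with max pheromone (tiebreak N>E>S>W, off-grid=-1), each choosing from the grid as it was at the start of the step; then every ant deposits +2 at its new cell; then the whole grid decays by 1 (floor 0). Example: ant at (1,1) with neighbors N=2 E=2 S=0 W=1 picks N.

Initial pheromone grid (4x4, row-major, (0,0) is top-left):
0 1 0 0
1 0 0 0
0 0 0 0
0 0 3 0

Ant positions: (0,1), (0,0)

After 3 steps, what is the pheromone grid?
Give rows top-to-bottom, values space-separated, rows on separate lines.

After step 1: ants at (0,2),(0,1)
  0 2 1 0
  0 0 0 0
  0 0 0 0
  0 0 2 0
After step 2: ants at (0,1),(0,2)
  0 3 2 0
  0 0 0 0
  0 0 0 0
  0 0 1 0
After step 3: ants at (0,2),(0,1)
  0 4 3 0
  0 0 0 0
  0 0 0 0
  0 0 0 0

0 4 3 0
0 0 0 0
0 0 0 0
0 0 0 0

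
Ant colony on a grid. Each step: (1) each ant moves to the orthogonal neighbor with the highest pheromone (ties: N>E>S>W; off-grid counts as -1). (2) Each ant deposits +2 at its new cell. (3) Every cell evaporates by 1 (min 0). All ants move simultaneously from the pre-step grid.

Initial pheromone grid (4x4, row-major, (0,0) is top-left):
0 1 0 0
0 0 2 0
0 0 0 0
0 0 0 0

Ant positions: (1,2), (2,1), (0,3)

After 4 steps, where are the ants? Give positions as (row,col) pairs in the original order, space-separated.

Step 1: ant0:(1,2)->N->(0,2) | ant1:(2,1)->N->(1,1) | ant2:(0,3)->S->(1,3)
  grid max=1 at (0,2)
Step 2: ant0:(0,2)->S->(1,2) | ant1:(1,1)->E->(1,2) | ant2:(1,3)->W->(1,2)
  grid max=6 at (1,2)
Step 3: ant0:(1,2)->N->(0,2) | ant1:(1,2)->N->(0,2) | ant2:(1,2)->N->(0,2)
  grid max=5 at (0,2)
Step 4: ant0:(0,2)->S->(1,2) | ant1:(0,2)->S->(1,2) | ant2:(0,2)->S->(1,2)
  grid max=10 at (1,2)

(1,2) (1,2) (1,2)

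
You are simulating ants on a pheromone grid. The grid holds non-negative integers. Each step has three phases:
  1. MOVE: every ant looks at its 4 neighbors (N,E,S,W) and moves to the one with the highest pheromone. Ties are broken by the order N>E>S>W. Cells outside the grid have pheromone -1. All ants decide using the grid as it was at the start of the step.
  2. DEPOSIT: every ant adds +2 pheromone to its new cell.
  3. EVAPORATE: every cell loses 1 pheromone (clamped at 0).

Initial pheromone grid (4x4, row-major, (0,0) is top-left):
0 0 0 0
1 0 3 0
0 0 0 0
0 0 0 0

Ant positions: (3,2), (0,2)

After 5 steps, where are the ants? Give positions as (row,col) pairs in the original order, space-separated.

Step 1: ant0:(3,2)->N->(2,2) | ant1:(0,2)->S->(1,2)
  grid max=4 at (1,2)
Step 2: ant0:(2,2)->N->(1,2) | ant1:(1,2)->S->(2,2)
  grid max=5 at (1,2)
Step 3: ant0:(1,2)->S->(2,2) | ant1:(2,2)->N->(1,2)
  grid max=6 at (1,2)
Step 4: ant0:(2,2)->N->(1,2) | ant1:(1,2)->S->(2,2)
  grid max=7 at (1,2)
Step 5: ant0:(1,2)->S->(2,2) | ant1:(2,2)->N->(1,2)
  grid max=8 at (1,2)

(2,2) (1,2)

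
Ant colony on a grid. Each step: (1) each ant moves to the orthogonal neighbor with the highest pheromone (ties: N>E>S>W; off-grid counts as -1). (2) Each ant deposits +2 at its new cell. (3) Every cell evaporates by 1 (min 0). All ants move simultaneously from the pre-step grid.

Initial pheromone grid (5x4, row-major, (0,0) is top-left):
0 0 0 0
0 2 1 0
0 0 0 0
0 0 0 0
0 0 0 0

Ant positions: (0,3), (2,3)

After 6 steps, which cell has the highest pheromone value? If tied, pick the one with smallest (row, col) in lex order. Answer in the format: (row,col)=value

Answer: (0,3)=7

Derivation:
Step 1: ant0:(0,3)->S->(1,3) | ant1:(2,3)->N->(1,3)
  grid max=3 at (1,3)
Step 2: ant0:(1,3)->N->(0,3) | ant1:(1,3)->N->(0,3)
  grid max=3 at (0,3)
Step 3: ant0:(0,3)->S->(1,3) | ant1:(0,3)->S->(1,3)
  grid max=5 at (1,3)
Step 4: ant0:(1,3)->N->(0,3) | ant1:(1,3)->N->(0,3)
  grid max=5 at (0,3)
Step 5: ant0:(0,3)->S->(1,3) | ant1:(0,3)->S->(1,3)
  grid max=7 at (1,3)
Step 6: ant0:(1,3)->N->(0,3) | ant1:(1,3)->N->(0,3)
  grid max=7 at (0,3)
Final grid:
  0 0 0 7
  0 0 0 6
  0 0 0 0
  0 0 0 0
  0 0 0 0
Max pheromone 7 at (0,3)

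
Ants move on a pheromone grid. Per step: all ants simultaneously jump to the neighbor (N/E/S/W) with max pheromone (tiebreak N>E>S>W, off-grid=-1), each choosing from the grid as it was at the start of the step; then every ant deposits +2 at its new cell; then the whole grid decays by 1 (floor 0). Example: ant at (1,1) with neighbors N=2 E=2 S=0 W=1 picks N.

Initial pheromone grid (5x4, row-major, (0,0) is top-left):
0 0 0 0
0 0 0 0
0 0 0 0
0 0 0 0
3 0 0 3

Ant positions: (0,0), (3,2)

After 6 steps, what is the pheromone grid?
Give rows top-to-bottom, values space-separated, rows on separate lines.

After step 1: ants at (0,1),(2,2)
  0 1 0 0
  0 0 0 0
  0 0 1 0
  0 0 0 0
  2 0 0 2
After step 2: ants at (0,2),(1,2)
  0 0 1 0
  0 0 1 0
  0 0 0 0
  0 0 0 0
  1 0 0 1
After step 3: ants at (1,2),(0,2)
  0 0 2 0
  0 0 2 0
  0 0 0 0
  0 0 0 0
  0 0 0 0
After step 4: ants at (0,2),(1,2)
  0 0 3 0
  0 0 3 0
  0 0 0 0
  0 0 0 0
  0 0 0 0
After step 5: ants at (1,2),(0,2)
  0 0 4 0
  0 0 4 0
  0 0 0 0
  0 0 0 0
  0 0 0 0
After step 6: ants at (0,2),(1,2)
  0 0 5 0
  0 0 5 0
  0 0 0 0
  0 0 0 0
  0 0 0 0

0 0 5 0
0 0 5 0
0 0 0 0
0 0 0 0
0 0 0 0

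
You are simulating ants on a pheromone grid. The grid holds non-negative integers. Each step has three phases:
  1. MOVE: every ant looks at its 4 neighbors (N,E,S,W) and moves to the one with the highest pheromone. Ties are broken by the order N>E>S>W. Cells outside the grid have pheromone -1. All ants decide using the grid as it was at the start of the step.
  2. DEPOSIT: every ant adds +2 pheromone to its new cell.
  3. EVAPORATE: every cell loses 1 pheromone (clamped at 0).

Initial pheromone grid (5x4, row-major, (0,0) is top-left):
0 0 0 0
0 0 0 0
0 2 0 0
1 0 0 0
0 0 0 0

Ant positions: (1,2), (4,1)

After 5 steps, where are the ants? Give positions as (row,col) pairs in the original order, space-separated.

Step 1: ant0:(1,2)->N->(0,2) | ant1:(4,1)->N->(3,1)
  grid max=1 at (0,2)
Step 2: ant0:(0,2)->E->(0,3) | ant1:(3,1)->N->(2,1)
  grid max=2 at (2,1)
Step 3: ant0:(0,3)->S->(1,3) | ant1:(2,1)->N->(1,1)
  grid max=1 at (1,1)
Step 4: ant0:(1,3)->N->(0,3) | ant1:(1,1)->S->(2,1)
  grid max=2 at (2,1)
Step 5: ant0:(0,3)->S->(1,3) | ant1:(2,1)->N->(1,1)
  grid max=1 at (1,1)

(1,3) (1,1)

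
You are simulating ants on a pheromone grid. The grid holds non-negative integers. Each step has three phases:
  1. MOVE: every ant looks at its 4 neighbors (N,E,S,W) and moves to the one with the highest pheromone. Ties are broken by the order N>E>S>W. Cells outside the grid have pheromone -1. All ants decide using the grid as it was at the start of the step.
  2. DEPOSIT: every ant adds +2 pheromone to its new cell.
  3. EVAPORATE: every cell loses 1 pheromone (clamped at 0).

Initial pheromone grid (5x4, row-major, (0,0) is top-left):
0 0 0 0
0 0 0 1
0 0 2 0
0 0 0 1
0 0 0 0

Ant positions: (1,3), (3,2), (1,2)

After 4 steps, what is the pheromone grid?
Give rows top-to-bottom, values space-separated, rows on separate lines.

After step 1: ants at (0,3),(2,2),(2,2)
  0 0 0 1
  0 0 0 0
  0 0 5 0
  0 0 0 0
  0 0 0 0
After step 2: ants at (1,3),(1,2),(1,2)
  0 0 0 0
  0 0 3 1
  0 0 4 0
  0 0 0 0
  0 0 0 0
After step 3: ants at (1,2),(2,2),(2,2)
  0 0 0 0
  0 0 4 0
  0 0 7 0
  0 0 0 0
  0 0 0 0
After step 4: ants at (2,2),(1,2),(1,2)
  0 0 0 0
  0 0 7 0
  0 0 8 0
  0 0 0 0
  0 0 0 0

0 0 0 0
0 0 7 0
0 0 8 0
0 0 0 0
0 0 0 0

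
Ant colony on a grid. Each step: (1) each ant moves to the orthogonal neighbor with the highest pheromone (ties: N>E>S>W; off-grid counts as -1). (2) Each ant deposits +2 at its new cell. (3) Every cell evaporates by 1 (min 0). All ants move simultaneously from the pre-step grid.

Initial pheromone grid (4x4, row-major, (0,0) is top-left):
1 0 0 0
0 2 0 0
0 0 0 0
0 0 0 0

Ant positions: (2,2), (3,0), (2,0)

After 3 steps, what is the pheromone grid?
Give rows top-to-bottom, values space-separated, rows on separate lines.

After step 1: ants at (1,2),(2,0),(1,0)
  0 0 0 0
  1 1 1 0
  1 0 0 0
  0 0 0 0
After step 2: ants at (1,1),(1,0),(1,1)
  0 0 0 0
  2 4 0 0
  0 0 0 0
  0 0 0 0
After step 3: ants at (1,0),(1,1),(1,0)
  0 0 0 0
  5 5 0 0
  0 0 0 0
  0 0 0 0

0 0 0 0
5 5 0 0
0 0 0 0
0 0 0 0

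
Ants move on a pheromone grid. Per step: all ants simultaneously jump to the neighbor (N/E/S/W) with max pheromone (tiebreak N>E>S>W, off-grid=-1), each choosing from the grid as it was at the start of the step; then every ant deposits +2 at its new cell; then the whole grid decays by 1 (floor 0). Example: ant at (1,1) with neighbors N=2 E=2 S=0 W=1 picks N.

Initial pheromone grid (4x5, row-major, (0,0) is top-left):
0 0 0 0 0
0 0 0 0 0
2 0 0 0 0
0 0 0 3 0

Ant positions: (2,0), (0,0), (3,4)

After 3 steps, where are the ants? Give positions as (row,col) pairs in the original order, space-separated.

Step 1: ant0:(2,0)->N->(1,0) | ant1:(0,0)->E->(0,1) | ant2:(3,4)->W->(3,3)
  grid max=4 at (3,3)
Step 2: ant0:(1,0)->S->(2,0) | ant1:(0,1)->E->(0,2) | ant2:(3,3)->N->(2,3)
  grid max=3 at (3,3)
Step 3: ant0:(2,0)->N->(1,0) | ant1:(0,2)->E->(0,3) | ant2:(2,3)->S->(3,3)
  grid max=4 at (3,3)

(1,0) (0,3) (3,3)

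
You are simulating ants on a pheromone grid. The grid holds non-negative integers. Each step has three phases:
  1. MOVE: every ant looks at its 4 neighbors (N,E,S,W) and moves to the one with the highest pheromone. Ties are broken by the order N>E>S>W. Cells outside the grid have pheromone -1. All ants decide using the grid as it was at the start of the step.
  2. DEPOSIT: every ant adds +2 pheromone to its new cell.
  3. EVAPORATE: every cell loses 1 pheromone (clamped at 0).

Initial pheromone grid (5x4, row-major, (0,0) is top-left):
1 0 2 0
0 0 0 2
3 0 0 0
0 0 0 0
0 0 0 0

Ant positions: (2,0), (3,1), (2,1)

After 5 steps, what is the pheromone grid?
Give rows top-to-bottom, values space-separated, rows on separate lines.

After step 1: ants at (1,0),(2,1),(2,0)
  0 0 1 0
  1 0 0 1
  4 1 0 0
  0 0 0 0
  0 0 0 0
After step 2: ants at (2,0),(2,0),(1,0)
  0 0 0 0
  2 0 0 0
  7 0 0 0
  0 0 0 0
  0 0 0 0
After step 3: ants at (1,0),(1,0),(2,0)
  0 0 0 0
  5 0 0 0
  8 0 0 0
  0 0 0 0
  0 0 0 0
After step 4: ants at (2,0),(2,0),(1,0)
  0 0 0 0
  6 0 0 0
  11 0 0 0
  0 0 0 0
  0 0 0 0
After step 5: ants at (1,0),(1,0),(2,0)
  0 0 0 0
  9 0 0 0
  12 0 0 0
  0 0 0 0
  0 0 0 0

0 0 0 0
9 0 0 0
12 0 0 0
0 0 0 0
0 0 0 0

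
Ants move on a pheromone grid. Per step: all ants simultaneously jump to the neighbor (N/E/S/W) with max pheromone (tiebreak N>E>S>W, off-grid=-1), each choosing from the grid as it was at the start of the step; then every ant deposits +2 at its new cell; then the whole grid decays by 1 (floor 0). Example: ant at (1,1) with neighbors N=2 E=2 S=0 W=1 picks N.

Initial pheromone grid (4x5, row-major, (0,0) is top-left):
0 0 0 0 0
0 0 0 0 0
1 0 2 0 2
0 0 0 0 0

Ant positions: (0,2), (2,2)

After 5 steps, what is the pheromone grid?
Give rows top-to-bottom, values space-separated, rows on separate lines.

After step 1: ants at (0,3),(1,2)
  0 0 0 1 0
  0 0 1 0 0
  0 0 1 0 1
  0 0 0 0 0
After step 2: ants at (0,4),(2,2)
  0 0 0 0 1
  0 0 0 0 0
  0 0 2 0 0
  0 0 0 0 0
After step 3: ants at (1,4),(1,2)
  0 0 0 0 0
  0 0 1 0 1
  0 0 1 0 0
  0 0 0 0 0
After step 4: ants at (0,4),(2,2)
  0 0 0 0 1
  0 0 0 0 0
  0 0 2 0 0
  0 0 0 0 0
After step 5: ants at (1,4),(1,2)
  0 0 0 0 0
  0 0 1 0 1
  0 0 1 0 0
  0 0 0 0 0

0 0 0 0 0
0 0 1 0 1
0 0 1 0 0
0 0 0 0 0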